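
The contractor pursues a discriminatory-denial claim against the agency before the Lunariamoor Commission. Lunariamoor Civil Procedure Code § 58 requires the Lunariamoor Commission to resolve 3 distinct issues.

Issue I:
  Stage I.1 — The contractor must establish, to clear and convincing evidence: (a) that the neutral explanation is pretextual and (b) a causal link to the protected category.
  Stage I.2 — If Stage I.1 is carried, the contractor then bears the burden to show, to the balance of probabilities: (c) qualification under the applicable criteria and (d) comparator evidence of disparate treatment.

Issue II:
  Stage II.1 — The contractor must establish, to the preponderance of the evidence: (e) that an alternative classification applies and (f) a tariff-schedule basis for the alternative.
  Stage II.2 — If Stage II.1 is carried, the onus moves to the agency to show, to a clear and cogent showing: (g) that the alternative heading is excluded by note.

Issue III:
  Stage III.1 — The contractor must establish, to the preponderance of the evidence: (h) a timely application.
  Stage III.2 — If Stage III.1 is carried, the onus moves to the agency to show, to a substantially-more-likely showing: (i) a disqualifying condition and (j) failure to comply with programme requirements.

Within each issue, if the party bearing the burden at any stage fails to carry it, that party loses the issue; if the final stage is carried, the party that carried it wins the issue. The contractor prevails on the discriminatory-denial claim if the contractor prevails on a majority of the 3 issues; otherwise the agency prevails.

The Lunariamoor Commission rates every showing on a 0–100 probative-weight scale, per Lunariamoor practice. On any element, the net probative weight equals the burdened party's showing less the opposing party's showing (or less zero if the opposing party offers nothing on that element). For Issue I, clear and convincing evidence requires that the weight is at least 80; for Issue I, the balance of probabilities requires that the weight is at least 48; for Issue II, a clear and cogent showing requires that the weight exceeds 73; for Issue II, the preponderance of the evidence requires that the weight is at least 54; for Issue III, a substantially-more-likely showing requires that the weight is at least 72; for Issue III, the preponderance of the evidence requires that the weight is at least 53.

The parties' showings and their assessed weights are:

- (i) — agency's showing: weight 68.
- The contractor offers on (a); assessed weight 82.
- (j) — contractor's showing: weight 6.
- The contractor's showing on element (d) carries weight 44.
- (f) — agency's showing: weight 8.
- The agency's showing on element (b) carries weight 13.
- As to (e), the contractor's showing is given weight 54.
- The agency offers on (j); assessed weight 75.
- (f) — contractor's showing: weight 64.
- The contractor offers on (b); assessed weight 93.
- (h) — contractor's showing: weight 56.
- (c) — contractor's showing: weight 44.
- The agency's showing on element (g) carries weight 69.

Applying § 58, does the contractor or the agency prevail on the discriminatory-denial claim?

contractor

— Issue I —
At Stage I.1 the contractor must meet clear and convincing evidence (weight is at least 80): on (a) the weight is 82, which does reach 80, so (a) meets the standard; on (b) the weight is 93 less the opposing 13 gives net 80, which does reach 80, so (b) meets the standard.
  Stage I.1 carried; the burden remains with the contractor.
At Stage I.2 the contractor must meet the balance of probabilities (weight is at least 48): on (c) the weight is 44, which does not reach 48, so (c) does not meet the standard; on (d) the weight is 44, < 48, so (d) does not meet the standard.
  Stage I.2 not carried; the contractor fails its burden.
The analysis ends at Stage I.2; the agency prevails on this issue.
— Issue II —
At Stage II.1 the contractor must meet the preponderance of the evidence (weight is at least 54): on (e) the weight is 54, ≥ 54, so (e) meets the standard; on (f) the weight is 64 less the opposing 8 gives net 56, ≥ 54, so (f) meets the standard.
  The contractor carries Stage II.1; the agency now bears the burden.
At Stage II.2 the agency must meet a clear and cogent showing (weight exceeds 73): on (g) the weight is 69, which does not exceed 73, so (g) does not meet the standard.
  Not every element is met, so the agency fails to carry Stage II.2.
So the contractor prevails on this issue.
— Issue III —
At Stage III.1 the contractor must meet the preponderance of the evidence (weight is at least 53): on (h) the weight is 56, ≥ 53, so (h) meets the standard.
  All elements met. The burden passes to the agency.
At Stage III.2 the agency must meet a substantially-more-likely showing (weight is at least 72): on (i) the weight is 68, which does not reach 72, so (i) does not meet the standard; on (j) the weight is 75 less the opposing 6 gives net 69, which does not reach 72, so (j) does not meet the standard.
  Stage III.2 not carried; the agency fails its burden.
The analysis ends at Stage III.2; the contractor prevails on this issue.
Per-issue: Issue I → agency; Issue II → contractor; Issue III → contractor. The contractor must prevail on a majority of issues; overall, the contractor prevails.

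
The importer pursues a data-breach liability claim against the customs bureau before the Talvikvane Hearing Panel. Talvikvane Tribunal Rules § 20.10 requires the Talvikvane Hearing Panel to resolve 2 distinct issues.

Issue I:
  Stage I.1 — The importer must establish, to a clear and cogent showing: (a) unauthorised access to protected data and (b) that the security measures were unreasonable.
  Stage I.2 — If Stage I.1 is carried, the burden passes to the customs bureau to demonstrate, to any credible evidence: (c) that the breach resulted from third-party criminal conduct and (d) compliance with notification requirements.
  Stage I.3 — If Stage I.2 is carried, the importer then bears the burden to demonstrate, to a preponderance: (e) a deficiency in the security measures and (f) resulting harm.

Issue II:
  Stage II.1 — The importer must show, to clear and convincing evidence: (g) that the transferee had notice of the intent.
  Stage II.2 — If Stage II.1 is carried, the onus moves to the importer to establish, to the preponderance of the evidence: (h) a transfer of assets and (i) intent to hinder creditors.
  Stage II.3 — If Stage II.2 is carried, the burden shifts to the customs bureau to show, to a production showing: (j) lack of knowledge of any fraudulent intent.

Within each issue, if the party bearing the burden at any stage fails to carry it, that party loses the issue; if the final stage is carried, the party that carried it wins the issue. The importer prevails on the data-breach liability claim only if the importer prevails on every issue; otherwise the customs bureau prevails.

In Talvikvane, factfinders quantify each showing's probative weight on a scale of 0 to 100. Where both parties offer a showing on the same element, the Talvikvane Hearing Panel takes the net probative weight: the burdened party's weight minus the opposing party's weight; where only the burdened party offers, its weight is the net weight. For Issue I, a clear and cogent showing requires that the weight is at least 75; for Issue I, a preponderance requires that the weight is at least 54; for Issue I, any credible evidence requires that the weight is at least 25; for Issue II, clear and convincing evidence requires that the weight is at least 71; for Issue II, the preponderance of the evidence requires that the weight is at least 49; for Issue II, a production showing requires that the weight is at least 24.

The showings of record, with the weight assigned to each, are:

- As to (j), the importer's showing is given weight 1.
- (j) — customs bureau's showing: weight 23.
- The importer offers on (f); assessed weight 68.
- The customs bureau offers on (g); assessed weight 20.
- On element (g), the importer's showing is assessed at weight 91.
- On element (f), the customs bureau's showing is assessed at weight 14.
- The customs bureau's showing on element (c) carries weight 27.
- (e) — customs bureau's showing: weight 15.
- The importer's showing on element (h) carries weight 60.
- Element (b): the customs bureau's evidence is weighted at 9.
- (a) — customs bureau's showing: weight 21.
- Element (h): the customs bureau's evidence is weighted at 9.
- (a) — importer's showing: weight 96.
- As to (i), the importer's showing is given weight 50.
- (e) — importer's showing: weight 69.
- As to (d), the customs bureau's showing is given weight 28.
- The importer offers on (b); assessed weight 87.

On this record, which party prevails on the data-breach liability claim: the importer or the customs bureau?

importer

— Issue I —
Stage I.1 (importer, a clear and cogent showing, weight is at least 75): (a) net 96−21=75 ≥ 75 — meets; (b) net 87−9=78 ≥ 75 — meets.
  Stage I.1 is satisfied; the onus moves to the customs bureau.
Stage I.2 (customs bureau, any credible evidence, weight is at least 25): (c) 27 ≥ 25 — meets; (d) 28 ≥ 25 — meets.
  Stage I.2 is satisfied; the onus moves to the importer.
Stage I.3 (importer, a preponderance, weight is at least 54): (e) net 69−15=54 ≥ 54 — meets; (f) net 68−14=54 ≥ 54 — meets.
  The importer carries the last stage.
With every stage satisfied, the importer prevails on this issue.
— Issue II —
Stage II.1 (importer, clear and convincing evidence, weight is at least 71): (g) net 91−20=71 ≥ 71 — meets.
  Stage II.1 carried; the burden remains with the importer.
Stage II.2 (importer, the preponderance of the evidence, weight is at least 49): (h) net 60−9=51 ≥ 49 — meets; (i) 50 ≥ 49 — meets.
  Stage II.2 is satisfied; the onus moves to the customs bureau.
Stage II.3 (customs bureau, a production showing, weight is at least 24): (j) net 23−1=22 < 24 — fails.
  Stage II.3 not carried; the customs bureau fails its burden.
So the importer prevails on this issue.
Per-issue: Issue I → importer; Issue II → importer. The importer must prevail on every issue; overall, the importer prevails.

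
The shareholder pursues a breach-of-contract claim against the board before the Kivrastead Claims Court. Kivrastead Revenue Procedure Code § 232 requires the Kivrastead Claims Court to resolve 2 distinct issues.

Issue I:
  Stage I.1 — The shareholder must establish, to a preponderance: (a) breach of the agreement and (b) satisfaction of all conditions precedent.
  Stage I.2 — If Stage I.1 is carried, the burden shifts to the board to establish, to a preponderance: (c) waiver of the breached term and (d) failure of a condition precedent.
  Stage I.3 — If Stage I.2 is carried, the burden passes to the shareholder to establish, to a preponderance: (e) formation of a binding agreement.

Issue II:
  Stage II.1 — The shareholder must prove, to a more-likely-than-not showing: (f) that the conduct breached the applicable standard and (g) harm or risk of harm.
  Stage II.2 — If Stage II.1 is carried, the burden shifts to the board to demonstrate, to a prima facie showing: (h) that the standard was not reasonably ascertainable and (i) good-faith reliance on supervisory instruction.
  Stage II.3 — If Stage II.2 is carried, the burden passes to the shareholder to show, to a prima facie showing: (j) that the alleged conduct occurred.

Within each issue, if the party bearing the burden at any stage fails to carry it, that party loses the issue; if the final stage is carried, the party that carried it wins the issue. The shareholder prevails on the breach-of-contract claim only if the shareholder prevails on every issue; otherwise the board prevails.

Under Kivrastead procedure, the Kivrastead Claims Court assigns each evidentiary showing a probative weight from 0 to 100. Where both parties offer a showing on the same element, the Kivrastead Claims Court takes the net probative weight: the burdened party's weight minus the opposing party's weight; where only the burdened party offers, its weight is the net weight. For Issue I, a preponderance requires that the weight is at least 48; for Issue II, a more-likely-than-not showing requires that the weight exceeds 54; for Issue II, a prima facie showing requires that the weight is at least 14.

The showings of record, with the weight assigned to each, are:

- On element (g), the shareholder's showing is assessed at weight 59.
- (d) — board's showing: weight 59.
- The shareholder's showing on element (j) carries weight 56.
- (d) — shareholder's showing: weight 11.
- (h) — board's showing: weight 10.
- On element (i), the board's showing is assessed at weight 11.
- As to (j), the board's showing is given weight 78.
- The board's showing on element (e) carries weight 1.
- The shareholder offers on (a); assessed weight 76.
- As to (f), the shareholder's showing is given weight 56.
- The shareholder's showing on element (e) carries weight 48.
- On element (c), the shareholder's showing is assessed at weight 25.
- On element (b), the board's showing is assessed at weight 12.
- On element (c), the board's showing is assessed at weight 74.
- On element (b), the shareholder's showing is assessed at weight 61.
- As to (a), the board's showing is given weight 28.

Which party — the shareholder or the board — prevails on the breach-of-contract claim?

— Issue I —
Stage I.1 (shareholder, a preponderance, weight is at least 48): (a) net 76−28=48 ≥ 48 — meets; (b) net 61−12=49 ≥ 48 — meets.
  Stage I.1 carried; the burden shifts to the board.
Stage I.2 (board, a preponderance, weight is at least 48): (c) net 74−25=49 ≥ 48 — meets; (d) net 59−11=48 ≥ 48 — meets.
  The board carries Stage I.2; the shareholder now bears the burden.
Stage I.3 (shareholder, a preponderance, weight is at least 48): (e) net 48−1=47 < 48 — fails.
  The shareholder does not carry Stage I.3.
The analysis ends at Stage I.3; the board prevails on this issue.
— Issue II —
Stage II.1 — burden on shareholder; standard: a more-likely-than-not showing (weight exceeds 54).
    (f): 56 > 54 [met]
    (g): 59 > 54 [met]
  The shareholder carries Stage II.1; the board now bears the burden.
Stage II.2 — burden on board; standard: a prima facie showing (weight is at least 14).
    (h): 10 < 14 [not met]
    (i): 11 < 14 [not met]
  The board does not carry Stage II.2.
So the shareholder prevails on this issue.
Per-issue: Issue I → board; Issue II → shareholder. The shareholder must prevail on every issue; overall, the board prevails.

board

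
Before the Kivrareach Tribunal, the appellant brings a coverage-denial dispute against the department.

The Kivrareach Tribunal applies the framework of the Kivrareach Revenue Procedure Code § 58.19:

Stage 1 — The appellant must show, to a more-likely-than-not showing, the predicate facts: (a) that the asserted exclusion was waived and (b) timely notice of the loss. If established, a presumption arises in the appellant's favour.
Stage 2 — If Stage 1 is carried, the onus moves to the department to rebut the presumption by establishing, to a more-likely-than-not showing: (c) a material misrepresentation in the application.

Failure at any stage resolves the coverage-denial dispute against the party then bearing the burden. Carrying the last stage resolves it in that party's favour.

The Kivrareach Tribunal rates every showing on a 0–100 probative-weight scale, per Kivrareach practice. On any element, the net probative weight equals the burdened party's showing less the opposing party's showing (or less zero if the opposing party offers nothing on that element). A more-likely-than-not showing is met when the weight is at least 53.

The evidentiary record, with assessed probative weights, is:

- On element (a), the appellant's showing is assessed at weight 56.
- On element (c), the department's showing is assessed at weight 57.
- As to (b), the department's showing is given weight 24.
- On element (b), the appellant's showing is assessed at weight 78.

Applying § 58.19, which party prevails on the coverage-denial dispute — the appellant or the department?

Stage 1 — burden on appellant; standard: a more-likely-than-not showing (weight is at least 53).
    (a): 56 ≥ 53 [met]
    (b): 78 − 24 = 54 ≥ 53 [met]
  All elements met. The burden passes to the department.
Stage 2 — burden on department; standard: a more-likely-than-not showing (weight is at least 53).
    (c): 57 ≥ 53 [met]
  The department carries the last stage.
Every stage carried; the department prevails.

department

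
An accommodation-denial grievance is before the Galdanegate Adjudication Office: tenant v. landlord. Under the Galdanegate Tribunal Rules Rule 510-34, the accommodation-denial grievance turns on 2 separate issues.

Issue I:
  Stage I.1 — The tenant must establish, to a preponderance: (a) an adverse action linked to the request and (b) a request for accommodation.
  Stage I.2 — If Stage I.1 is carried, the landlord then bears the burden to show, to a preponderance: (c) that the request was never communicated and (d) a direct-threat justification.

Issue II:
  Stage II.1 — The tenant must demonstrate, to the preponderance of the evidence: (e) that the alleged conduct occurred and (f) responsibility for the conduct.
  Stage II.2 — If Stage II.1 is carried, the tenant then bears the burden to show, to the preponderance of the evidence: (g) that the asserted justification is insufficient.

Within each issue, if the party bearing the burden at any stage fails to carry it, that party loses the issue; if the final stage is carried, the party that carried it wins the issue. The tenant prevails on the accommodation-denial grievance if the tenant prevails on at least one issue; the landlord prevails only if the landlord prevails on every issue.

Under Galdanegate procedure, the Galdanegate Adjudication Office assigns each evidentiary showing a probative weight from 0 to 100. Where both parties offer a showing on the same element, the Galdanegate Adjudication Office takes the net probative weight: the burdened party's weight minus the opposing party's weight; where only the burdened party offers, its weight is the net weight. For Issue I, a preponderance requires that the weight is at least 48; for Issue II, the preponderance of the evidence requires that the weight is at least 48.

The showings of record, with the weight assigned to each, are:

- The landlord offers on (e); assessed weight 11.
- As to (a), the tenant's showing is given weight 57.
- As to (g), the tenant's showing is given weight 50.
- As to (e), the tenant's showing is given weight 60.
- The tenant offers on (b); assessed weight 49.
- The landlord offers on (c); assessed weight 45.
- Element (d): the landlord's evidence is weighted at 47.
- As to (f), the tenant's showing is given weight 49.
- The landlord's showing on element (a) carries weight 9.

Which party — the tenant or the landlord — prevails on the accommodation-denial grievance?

— Issue I —
Stage I.1 — burden on tenant; standard: a preponderance (weight is at least 48).
    (a): 57 − 9 = 48 ≥ 48 [met]
    (b): 49 ≥ 48 [met]
  The tenant carries Stage I.1; the landlord now bears the burden.
Stage I.2 — burden on landlord; standard: a preponderance (weight is at least 48).
    (c): 45 < 48 [not met]
    (d): 47 < 48 [not met]
  The landlord does not carry Stage I.2.
The tenant prevails on this issue.
— Issue II —
At Stage II.1 the tenant must meet the preponderance of the evidence (weight is at least 48): on (e) the weight is 60 less the opposing 11 gives net 49, ≥ 48, so (e) meets the standard; on (f) the weight is 49, ≥ 48, so (f) meets the standard.
  All elements met. The tenant retains the burden for Stage II.2.
At Stage II.2 the tenant must meet the preponderance of the evidence (weight is at least 48): on (g) the weight is 50, which does reach 48, so (g) meets the standard.
  All elements met at the final stage.
With every stage satisfied, the tenant prevails on this issue.
Per-issue: Issue I → tenant; Issue II → tenant. The tenant must prevail on at least one issue; overall, the tenant prevails.

tenant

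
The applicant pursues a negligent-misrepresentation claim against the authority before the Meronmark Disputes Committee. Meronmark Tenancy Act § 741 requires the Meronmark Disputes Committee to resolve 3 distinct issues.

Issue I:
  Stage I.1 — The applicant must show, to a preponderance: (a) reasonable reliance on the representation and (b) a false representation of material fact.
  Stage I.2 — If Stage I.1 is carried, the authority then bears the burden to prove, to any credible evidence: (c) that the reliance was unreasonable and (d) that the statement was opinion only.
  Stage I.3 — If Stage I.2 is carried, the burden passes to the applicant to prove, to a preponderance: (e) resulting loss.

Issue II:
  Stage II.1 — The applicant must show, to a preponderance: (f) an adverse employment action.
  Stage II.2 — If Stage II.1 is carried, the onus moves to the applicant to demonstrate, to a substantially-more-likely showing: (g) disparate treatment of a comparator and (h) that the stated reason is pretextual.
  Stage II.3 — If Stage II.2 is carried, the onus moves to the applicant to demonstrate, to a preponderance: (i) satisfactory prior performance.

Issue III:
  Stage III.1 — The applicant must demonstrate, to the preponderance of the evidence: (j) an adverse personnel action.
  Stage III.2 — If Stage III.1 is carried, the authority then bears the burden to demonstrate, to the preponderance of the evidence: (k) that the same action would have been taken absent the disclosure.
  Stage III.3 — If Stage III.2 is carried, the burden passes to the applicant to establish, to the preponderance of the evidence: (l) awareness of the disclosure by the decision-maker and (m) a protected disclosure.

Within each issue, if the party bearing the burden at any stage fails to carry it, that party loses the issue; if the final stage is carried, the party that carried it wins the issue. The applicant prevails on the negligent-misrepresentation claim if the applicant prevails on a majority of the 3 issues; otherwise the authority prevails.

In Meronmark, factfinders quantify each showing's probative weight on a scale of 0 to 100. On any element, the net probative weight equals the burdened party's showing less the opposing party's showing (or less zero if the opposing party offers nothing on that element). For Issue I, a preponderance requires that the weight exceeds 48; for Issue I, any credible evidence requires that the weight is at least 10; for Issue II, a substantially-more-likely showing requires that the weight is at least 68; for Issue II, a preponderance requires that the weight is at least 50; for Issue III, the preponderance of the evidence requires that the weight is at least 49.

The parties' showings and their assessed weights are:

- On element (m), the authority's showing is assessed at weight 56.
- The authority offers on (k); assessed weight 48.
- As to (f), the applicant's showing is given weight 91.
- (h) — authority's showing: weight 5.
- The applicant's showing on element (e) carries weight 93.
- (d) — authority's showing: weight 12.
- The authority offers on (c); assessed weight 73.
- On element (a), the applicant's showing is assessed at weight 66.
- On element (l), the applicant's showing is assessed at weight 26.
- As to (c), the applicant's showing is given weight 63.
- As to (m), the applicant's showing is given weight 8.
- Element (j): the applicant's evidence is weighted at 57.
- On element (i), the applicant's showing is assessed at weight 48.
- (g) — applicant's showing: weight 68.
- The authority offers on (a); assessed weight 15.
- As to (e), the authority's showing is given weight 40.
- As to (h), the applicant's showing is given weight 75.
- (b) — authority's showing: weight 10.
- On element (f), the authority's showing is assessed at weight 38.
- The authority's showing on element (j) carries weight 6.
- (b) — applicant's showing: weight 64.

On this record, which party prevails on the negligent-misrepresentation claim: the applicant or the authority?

applicant

— Issue I —
Stage I.1 (applicant, a preponderance, weight exceeds 48): (a) net 66−15=51 > 48 — meets; (b) net 64−10=54 > 48 — meets.
  All elements met. The burden passes to the authority.
Stage I.2 (authority, any credible evidence, weight is at least 10): (c) net 73−63=10 ≥ 10 — meets; (d) 12 ≥ 10 — meets.
  Stage I.2 is satisfied; the onus moves to the applicant.
Stage I.3 (applicant, a preponderance, weight exceeds 48): (e) net 93−40=53 > 48 — meets.
  Stage I.3 carried; the final stage is satisfied.
With every stage satisfied, the applicant prevails on this issue.
— Issue II —
Stage II.1 (applicant, a preponderance, weight is at least 50): (f) net 91−38=53 ≥ 50 — meets.
  All elements met. The applicant retains the burden for Stage II.2.
Stage II.2 (applicant, a substantially-more-likely showing, weight is at least 68): (g) 68 ≥ 68 — meets; (h) net 75−5=70 ≥ 68 — meets.
  Stage II.2 is satisfied; the applicant continues to bear the burden.
Stage II.3 (applicant, a preponderance, weight is at least 50): (i) 48 < 50 — fails.
  Not every element is met, so the applicant fails to carry Stage II.3.
So the authority prevails on this issue.
— Issue III —
Stage III.1 (applicant, the preponderance of the evidence, weight is at least 49): (j) net 57−6=51 ≥ 49 — meets.
  The applicant carries Stage III.1; the authority now bears the burden.
Stage III.2 (authority, the preponderance of the evidence, weight is at least 49): (k) 48 < 49 — fails.
  Stage III.2 not carried; the authority fails its burden.
The applicant prevails on this issue.
Per-issue: Issue I → applicant; Issue II → authority; Issue III → applicant. The applicant must prevail on a majority of issues; overall, the applicant prevails.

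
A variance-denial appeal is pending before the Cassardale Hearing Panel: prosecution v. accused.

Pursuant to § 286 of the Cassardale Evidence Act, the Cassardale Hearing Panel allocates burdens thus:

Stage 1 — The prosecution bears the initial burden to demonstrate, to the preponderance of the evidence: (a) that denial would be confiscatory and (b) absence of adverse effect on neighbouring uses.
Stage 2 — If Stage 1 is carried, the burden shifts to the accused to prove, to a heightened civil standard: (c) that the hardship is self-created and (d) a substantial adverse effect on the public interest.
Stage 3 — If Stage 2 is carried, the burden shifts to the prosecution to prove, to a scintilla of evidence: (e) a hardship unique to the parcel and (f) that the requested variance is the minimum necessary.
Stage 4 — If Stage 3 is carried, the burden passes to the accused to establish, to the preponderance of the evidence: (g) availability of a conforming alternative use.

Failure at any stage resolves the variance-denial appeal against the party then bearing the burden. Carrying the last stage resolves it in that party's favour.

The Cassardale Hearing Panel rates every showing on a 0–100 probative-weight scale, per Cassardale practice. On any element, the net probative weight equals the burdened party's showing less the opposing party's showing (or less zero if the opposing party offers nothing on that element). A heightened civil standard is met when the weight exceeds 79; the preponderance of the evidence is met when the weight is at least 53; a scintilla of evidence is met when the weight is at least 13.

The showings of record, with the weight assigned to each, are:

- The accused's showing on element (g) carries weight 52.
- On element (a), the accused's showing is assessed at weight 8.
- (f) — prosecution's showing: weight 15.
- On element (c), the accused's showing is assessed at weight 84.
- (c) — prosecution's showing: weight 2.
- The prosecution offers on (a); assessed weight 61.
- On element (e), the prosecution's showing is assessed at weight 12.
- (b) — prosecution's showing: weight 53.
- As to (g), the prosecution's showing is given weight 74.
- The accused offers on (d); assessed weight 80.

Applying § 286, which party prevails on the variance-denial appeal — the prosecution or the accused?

Stage 1 (prosecution, the preponderance of the evidence, weight is at least 53): (a) net 61−8=53 ≥ 53 — meets; (b) 53 ≥ 53 — meets.
  All elements met. The burden passes to the accused.
Stage 2 (accused, a heightened civil standard, weight exceeds 79): (c) net 84−2=82 > 79 — meets; (d) 80 > 79 — meets.
  Stage 2 carried; the burden shifts to the prosecution.
Stage 3 (prosecution, a scintilla of evidence, weight is at least 13): (e) 12 < 13 — fails; (f) 15 ≥ 13 — meets.
  Not every element is met, so the prosecution fails to carry Stage 3.
The accused prevails.

accused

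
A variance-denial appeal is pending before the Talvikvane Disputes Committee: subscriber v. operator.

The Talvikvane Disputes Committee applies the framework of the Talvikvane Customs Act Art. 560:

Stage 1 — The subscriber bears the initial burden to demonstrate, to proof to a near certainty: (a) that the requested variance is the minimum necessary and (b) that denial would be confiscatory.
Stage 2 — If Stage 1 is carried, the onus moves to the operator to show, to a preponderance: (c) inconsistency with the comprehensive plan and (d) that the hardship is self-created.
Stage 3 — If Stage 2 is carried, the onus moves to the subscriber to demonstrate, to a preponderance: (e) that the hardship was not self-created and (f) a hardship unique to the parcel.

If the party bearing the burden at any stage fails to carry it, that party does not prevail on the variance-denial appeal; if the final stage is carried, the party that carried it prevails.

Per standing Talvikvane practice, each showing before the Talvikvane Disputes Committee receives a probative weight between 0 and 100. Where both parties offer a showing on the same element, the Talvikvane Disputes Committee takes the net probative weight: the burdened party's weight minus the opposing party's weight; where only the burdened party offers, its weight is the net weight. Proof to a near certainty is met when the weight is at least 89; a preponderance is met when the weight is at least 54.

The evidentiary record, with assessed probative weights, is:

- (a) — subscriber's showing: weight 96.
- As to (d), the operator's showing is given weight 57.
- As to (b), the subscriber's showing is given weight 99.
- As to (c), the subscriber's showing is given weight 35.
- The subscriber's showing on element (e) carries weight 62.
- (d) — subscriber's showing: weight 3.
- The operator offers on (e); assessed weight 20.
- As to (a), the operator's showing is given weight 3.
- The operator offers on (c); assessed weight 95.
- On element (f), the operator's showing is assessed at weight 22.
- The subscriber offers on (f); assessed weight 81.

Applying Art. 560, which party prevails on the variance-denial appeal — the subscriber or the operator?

operator

Stage 1 — burden on subscriber; standard: proof to a near certainty (weight is at least 89).
    (a): 96 − 3 = 93 ≥ 89 [met]
    (b): 99 ≥ 89 [met]
  All elements met. The burden passes to the operator.
Stage 2 — burden on operator; standard: a preponderance (weight is at least 54).
    (c): 95 − 35 = 60 ≥ 54 [met]
    (d): 57 − 3 = 54 ≥ 54 [met]
  All elements met. The burden passes to the subscriber.
Stage 3 — burden on subscriber; standard: a preponderance (weight is at least 54).
    (e): 62 − 20 = 42 < 54 [not met]
    (f): 81 − 22 = 59 ≥ 54 [met]
  Not every element is met, so the subscriber fails to carry Stage 3.
The analysis ends at Stage 3; the operator prevails.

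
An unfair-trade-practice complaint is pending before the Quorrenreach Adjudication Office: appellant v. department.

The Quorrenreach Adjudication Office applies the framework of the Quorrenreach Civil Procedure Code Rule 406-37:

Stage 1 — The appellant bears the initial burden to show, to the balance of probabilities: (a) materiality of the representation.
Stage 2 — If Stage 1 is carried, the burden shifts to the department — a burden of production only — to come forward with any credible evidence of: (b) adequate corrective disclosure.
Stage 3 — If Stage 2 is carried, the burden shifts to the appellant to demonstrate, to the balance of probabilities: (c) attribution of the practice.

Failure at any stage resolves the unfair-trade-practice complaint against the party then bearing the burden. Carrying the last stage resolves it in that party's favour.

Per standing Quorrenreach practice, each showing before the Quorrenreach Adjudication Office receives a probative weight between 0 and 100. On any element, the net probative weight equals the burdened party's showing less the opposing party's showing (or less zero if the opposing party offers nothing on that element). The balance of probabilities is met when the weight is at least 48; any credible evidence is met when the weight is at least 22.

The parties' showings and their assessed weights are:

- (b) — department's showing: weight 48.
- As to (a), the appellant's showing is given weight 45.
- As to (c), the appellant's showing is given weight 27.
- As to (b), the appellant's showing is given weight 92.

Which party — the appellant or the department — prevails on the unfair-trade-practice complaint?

At Stage 1 the appellant must meet the balance of probabilities (weight is at least 48): on (a) the weight is 45, < 48, so (a) does not meet the standard.
  The appellant does not carry Stage 1.
The department prevails.

department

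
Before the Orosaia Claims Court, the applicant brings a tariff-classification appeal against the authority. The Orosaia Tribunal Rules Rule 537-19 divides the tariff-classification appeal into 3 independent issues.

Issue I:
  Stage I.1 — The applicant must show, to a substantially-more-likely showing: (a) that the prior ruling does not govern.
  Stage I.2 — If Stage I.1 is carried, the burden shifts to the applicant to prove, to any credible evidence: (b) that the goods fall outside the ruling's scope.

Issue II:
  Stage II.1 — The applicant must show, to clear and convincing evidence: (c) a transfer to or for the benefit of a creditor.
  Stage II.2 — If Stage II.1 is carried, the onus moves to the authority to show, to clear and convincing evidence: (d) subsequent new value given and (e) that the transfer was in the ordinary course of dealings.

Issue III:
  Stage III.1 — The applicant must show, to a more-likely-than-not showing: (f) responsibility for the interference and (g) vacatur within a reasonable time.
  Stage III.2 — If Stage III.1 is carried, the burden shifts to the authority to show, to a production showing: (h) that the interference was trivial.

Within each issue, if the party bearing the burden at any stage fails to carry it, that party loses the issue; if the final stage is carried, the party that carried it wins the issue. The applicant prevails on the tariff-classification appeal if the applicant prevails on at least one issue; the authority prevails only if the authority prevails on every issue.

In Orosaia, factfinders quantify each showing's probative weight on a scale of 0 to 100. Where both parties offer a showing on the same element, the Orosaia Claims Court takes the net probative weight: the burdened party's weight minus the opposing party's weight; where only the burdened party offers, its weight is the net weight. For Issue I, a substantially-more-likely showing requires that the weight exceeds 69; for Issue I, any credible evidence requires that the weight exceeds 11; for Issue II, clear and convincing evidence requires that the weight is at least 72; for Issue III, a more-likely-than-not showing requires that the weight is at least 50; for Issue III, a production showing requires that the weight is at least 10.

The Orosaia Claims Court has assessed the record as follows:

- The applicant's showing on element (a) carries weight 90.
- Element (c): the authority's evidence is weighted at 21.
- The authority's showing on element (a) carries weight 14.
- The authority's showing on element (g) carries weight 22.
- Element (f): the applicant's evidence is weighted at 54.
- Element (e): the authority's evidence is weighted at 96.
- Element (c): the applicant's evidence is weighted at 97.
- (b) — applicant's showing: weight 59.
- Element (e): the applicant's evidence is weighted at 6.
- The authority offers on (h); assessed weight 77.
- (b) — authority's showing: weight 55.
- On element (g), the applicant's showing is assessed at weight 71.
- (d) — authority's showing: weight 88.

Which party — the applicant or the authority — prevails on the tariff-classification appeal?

— Issue I —
At Stage I.1 the applicant must meet a substantially-more-likely showing (weight exceeds 69): on (a) the weight is 90 less the opposing 14 gives net 76, which does exceed 69, so (a) meets the standard.
  All elements met. The applicant retains the burden for Stage I.2.
At Stage I.2 the applicant must meet any credible evidence (weight exceeds 11): on (b) the weight is 59 less the opposing 55 gives net 4, ≤ 11, so (b) does not meet the standard.
  The applicant does not carry Stage I.2.
So the authority prevails on this issue.
— Issue II —
Stage II.1 — burden on applicant; standard: clear and convincing evidence (weight is at least 72).
    (c): 97 − 21 = 76 ≥ 72 [met]
  Stage II.1 is satisfied; the onus moves to the authority.
Stage II.2 — burden on authority; standard: clear and convincing evidence (weight is at least 72).
    (d): 88 ≥ 72 [met]
    (e): 96 − 6 = 90 ≥ 72 [met]
  The authority carries the last stage.
All stages carried — the authority prevails on this issue.
— Issue III —
At Stage III.1 the applicant must meet a more-likely-than-not showing (weight is at least 50): on (f) the weight is 54, ≥ 50, so (f) meets the standard; on (g) the weight is 71 less the opposing 22 gives net 49, which does not reach 50, so (g) does not meet the standard.
  Stage III.1 not carried; the applicant fails its burden.
The analysis ends at Stage III.1; the authority prevails on this issue.
Per-issue: Issue I → authority; Issue II → authority; Issue III → authority. The applicant must prevail on at least one issue; overall, the authority prevails.

authority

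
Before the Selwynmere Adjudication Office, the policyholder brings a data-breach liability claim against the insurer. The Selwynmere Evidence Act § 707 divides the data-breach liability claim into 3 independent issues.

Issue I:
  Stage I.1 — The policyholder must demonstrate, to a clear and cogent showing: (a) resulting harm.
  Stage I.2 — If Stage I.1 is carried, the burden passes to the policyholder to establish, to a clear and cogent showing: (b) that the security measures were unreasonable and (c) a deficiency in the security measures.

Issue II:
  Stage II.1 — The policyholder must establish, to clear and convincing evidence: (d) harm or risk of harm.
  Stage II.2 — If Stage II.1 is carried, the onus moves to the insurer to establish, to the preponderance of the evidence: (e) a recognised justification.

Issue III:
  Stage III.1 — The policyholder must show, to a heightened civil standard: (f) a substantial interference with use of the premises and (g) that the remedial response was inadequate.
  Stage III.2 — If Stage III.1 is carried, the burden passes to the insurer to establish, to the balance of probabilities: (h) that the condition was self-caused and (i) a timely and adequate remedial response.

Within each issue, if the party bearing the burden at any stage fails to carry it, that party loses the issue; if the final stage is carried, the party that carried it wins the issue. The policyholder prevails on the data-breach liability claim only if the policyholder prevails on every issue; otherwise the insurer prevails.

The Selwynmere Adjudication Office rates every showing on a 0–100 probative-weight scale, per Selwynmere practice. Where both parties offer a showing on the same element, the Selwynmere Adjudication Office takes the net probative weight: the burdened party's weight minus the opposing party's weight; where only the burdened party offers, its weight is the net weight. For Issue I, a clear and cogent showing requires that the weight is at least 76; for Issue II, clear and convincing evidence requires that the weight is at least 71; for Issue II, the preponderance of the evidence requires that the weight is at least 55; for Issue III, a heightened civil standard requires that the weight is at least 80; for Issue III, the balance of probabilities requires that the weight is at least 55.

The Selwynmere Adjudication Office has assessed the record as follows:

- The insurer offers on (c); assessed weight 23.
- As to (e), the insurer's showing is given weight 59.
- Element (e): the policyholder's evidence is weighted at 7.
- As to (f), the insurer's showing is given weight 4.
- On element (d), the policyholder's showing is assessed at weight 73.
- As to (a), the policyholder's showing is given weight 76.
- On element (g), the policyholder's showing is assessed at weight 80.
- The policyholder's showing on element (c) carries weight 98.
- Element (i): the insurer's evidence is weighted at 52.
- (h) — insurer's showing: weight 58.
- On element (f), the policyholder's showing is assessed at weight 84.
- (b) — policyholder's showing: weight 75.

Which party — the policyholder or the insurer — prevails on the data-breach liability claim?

— Issue I —
Stage I.1 (policyholder, a clear and cogent showing, weight is at least 76): (a) 76 ≥ 76 — meets.
  All elements met. The policyholder retains the burden for Stage I.2.
Stage I.2 (policyholder, a clear and cogent showing, weight is at least 76): (b) 75 < 76 — fails; (c) net 98−23=75 < 76 — fails.
  Stage I.2 not carried; the policyholder fails its burden.
The analysis ends at Stage I.2; the insurer prevails on this issue.
— Issue II —
At Stage II.1 the policyholder must meet clear and convincing evidence (weight is at least 71): on (d) the weight is 73, which does reach 71, so (d) meets the standard.
  The policyholder carries Stage II.1; the insurer now bears the burden.
At Stage II.2 the insurer must meet the preponderance of the evidence (weight is at least 55): on (e) the weight is 59 less the opposing 7 gives net 52, which does not reach 55, so (e) does not meet the standard.
  Not every element is met, so the insurer fails to carry Stage II.2.
So the policyholder prevails on this issue.
— Issue III —
At Stage III.1 the policyholder must meet a heightened civil standard (weight is at least 80): on (f) the weight is 84 less the opposing 4 gives net 80, which does reach 80, so (f) meets the standard; on (g) the weight is 80, which does reach 80, so (g) meets the standard.
  Stage III.1 is satisfied; the onus moves to the insurer.
At Stage III.2 the insurer must meet the balance of probabilities (weight is at least 55): on (h) the weight is 58, ≥ 55, so (h) meets the standard; on (i) the weight is 52, which does not reach 55, so (i) does not meet the standard.
  Not every element is met, so the insurer fails to carry Stage III.2.
The analysis ends at Stage III.2; the policyholder prevails on this issue.
Per-issue: Issue I → insurer; Issue II → policyholder; Issue III → policyholder. The policyholder must prevail on every issue; overall, the insurer prevails.

insurer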